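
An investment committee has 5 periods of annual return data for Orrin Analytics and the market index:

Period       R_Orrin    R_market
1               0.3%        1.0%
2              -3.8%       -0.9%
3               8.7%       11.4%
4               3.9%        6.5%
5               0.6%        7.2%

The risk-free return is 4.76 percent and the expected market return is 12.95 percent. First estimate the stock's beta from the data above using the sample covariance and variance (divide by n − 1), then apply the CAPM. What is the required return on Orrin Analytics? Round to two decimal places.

11.69%

Mean R_i = (0.3 − 3.8 + 8.7 + 3.9 + 0.6) / 5 = 1.9400%
Mean R_m = (1.0 − 0.9 + 11.4 + 6.5 + 7.2) / 5 = 5.0400%
Σ(R_i − R̄_i)(R_m − R̄_m) = 83.6820  ⇒  Cov = 83.6820 / 4 = 20.9205
Σ(R_m − R̄_m)² = 98.8520  ⇒  Var(R_m) = 98.8520 / 4 = 24.7130
β = Cov / Var(R_m) = 20.9205 / 24.7130 = 0.8465
MRP = 12.95% − 4.76% = 8.19%
E(R) = R_f + β × MRP = 4.76% + 0.8465 × 8.19% = 11.69%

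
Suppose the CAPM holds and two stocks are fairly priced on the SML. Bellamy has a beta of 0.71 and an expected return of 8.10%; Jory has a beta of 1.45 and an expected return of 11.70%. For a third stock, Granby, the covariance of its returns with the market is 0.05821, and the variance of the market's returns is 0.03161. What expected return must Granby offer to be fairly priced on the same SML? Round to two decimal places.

MRP = (11.70% − 8.10%) / (1.45 − 0.71) = 4.8649%
R_f = 8.10% − 0.71 × 4.8649% = 4.6459%
β_Granby = Cov / Var(R_m) = 0.05821 / 0.03161 = 1.8415
E(R_Granby) = R_f + β × MRP = 4.6459% + 1.8415 × 4.8649% = 13.60%

13.60%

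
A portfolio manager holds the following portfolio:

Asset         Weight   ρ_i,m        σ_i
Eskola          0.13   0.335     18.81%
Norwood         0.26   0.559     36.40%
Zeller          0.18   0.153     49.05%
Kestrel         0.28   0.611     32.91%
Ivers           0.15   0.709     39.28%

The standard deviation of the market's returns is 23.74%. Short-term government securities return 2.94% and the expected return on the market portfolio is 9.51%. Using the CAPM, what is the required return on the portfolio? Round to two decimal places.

β_Eskola = 0.335 × 18.81% / 23.74% = 0.2654
β_Norwood = 0.559 × 36.40% / 23.74% = 0.8571
β_Zeller = 0.153 × 49.05% / 23.74% = 0.3161
β_Kestrel = 0.611 × 32.91% / 23.74% = 0.8470
β_Ivers = 0.709 × 39.28% / 23.74% = 1.1731
β_P = Σ w_i β_i = 0.13×0.2654 + 0.26×0.8571 + 0.18×0.3161 + 0.28×0.8470 + 0.15×1.1731 = 0.7274
MRP = 9.51% − 2.94% = 6.57%
E(R_P) = R_f + β_P × MRP = 2.94% + 0.7274 × 6.57% = 7.72%

7.72%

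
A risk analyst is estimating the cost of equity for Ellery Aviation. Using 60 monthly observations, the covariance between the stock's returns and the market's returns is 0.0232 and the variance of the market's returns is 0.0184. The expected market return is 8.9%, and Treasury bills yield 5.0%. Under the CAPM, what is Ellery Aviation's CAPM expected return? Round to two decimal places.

β = Cov(R_i, R_m) / Var(R_m) = 0.0232 / 0.0184 = 1.2609
MRP = 8.9% − 5.0% = 3.90%
E(R) = R_f + β × MRP = 5.0% + 1.2609 × 3.9% = 9.92%

9.92%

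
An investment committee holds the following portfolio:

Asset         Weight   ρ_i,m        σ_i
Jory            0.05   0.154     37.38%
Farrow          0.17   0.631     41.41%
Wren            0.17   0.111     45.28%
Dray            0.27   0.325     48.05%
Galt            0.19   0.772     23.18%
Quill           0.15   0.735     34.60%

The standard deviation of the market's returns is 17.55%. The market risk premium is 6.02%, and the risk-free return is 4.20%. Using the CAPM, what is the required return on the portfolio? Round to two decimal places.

10.04%

β_Jory = 0.154 × 37.38% / 17.55% = 0.3280
β_Farrow = 0.631 × 41.41% / 17.55% = 1.4889
β_Wren = 0.111 × 45.28% / 17.55% = 0.2864
β_Dray = 0.325 × 48.05% / 17.55% = 0.8898
β_Galt = 0.772 × 23.18% / 17.55% = 1.0197
β_Quill = 0.735 × 34.60% / 17.55% = 1.4491
β_P = Σ w_i β_i = 0.05×0.3280 + 0.17×1.4889 + 0.17×0.2864 + 0.27×0.8898 + 0.19×1.0197 + 0.15×1.4491 = 0.9696
E(R_P) = R_f + β_P × MRP = 4.20% + 0.9696 × 6.02% = 10.04%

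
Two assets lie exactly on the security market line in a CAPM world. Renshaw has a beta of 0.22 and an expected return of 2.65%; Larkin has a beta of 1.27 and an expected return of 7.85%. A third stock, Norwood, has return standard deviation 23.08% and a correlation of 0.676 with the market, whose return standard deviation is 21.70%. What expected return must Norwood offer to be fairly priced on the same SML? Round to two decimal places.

MRP = (7.85% − 2.65%) / (1.27 − 0.22) = 4.9524%
R_f = 2.65% − 0.22 × 4.9524% = 1.5605%
β_Norwood = ρ·σ_i/σ_m = 0.676 × 23.08 / 21.70 = 0.7190
E(R_Norwood) = R_f + β × MRP = 1.5605% + 0.7190 × 4.9524% = 5.12%

5.12%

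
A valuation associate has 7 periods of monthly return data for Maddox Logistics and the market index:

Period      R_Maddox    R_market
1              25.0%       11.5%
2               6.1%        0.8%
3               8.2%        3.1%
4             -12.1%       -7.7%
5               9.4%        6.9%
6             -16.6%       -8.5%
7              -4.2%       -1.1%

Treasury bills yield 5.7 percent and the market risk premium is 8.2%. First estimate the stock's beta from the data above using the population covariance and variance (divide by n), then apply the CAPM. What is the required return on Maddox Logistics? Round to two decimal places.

21.37%

Mean R_i = (25.0 + 6.1 + 8.2 − 12.1 + 9.4 − 16.6 − 4.2) / 7 = 2.2571%
Mean R_m = (11.5 + 0.8 + 3.1 − 7.7 + 6.9 − 8.5 − 1.1) / 7 = 0.7143%
Σ(R_i − R̄_i)(R_m − R̄_m) = 610.2643  ⇒  Cov = 610.2643 / 7 = 87.1806
Σ(R_m − R̄_m)² = 319.2886  ⇒  Var(R_m) = 319.2886 / 7 = 45.6127
β = Cov / Var(R_m) = 87.1806 / 45.6127 = 1.9113
E(R) = R_f + β × MRP = 5.7% + 1.9113 × 8.2% = 21.37%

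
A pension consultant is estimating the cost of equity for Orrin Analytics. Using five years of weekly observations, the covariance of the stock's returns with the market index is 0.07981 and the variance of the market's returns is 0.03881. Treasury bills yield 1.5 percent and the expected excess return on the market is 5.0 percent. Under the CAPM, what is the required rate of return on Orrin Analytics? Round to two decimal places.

β = Cov(R_i, R_m) / Var(R_m) = 0.07981 / 0.03881 = 2.0564
E(R) = R_f + β × MRP = 1.5% + 2.0564 × 5.0% = 11.78%

11.78%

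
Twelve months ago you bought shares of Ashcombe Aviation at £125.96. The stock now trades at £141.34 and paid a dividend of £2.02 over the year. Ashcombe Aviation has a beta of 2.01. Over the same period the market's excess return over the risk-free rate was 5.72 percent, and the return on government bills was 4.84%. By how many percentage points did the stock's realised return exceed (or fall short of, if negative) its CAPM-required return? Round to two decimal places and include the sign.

-2.52%

Realised HPR = (P1 + D1 − P0) / P0 = (141.34 + 2.02 − 125.96) / 125.96 = 17.40 / 125.96 = 13.8139%
CAPM required = R_f + β·MRP = 4.84% + 2.01 × 5.72% = 16.3372%
α = realised − required = 13.8139% − 16.3372% = -2.52%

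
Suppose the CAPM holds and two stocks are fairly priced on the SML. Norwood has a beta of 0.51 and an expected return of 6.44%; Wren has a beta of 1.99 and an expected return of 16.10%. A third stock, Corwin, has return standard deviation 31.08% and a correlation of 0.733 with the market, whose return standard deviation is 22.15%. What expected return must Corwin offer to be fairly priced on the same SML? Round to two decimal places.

MRP = (16.10% − 6.44%) / (1.99 − 0.51) = 6.5270%
R_f = 6.44% − 0.51 × 6.5270% = 3.1112%
β_Corwin = ρ·σ_i/σ_m = 0.733 × 31.08 / 22.15 = 1.0285
E(R_Corwin) = R_f + β × MRP = 3.1112% + 1.0285 × 6.5270% = 9.82%

9.82%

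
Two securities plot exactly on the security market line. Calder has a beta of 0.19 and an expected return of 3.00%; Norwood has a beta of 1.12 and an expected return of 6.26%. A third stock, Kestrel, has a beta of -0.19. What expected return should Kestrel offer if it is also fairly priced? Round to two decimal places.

MRP (SML slope) = (6.26% − 3.00%) / (1.12 − 0.19) = 3.26% / 0.93 = 3.5054%
R_f (intercept) = 3.00% − 0.19 × 3.5054% = 2.3340%
E(R_Kestrel) = R_f + β × MRP = 2.3340% + -0.19 × 3.5054% = 1.67%

1.67%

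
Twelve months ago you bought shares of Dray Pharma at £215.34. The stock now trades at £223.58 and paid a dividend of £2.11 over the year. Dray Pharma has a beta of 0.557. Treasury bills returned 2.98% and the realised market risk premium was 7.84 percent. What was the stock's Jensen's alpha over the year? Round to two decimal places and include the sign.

-2.54%

Realised HPR = (P1 + D1 − P0) / P0 = (223.58 + 2.11 − 215.34) / 215.34 = 10.35 / 215.34 = 4.8064%
CAPM required = R_f + β·MRP = 2.98% + 0.557 × 7.84% = 7.34688%
α = realised − required = 4.8064% − 7.34688% = -2.54%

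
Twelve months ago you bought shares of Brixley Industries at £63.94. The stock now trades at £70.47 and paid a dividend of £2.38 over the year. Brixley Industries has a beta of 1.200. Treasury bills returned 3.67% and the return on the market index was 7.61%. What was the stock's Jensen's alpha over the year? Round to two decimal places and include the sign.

Realised HPR = (P1 + D1 − P0) / P0 = (70.47 + 2.38 − 63.94) / 63.94 = 8.91 / 63.94 = 13.9349%
MRP = 7.61% − 3.67% = 3.94%
CAPM required = R_f + β·MRP = 3.67% + 1.200 × 3.94% = 8.39800%
α = realised − required = 13.9349% − 8.39800% = +5.54%

+5.54%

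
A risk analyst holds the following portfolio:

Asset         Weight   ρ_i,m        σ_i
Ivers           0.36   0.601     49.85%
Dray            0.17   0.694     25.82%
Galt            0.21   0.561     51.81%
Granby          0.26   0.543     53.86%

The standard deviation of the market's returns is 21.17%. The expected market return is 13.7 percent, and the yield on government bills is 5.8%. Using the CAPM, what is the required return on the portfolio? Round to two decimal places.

16.08%

β_Ivers = 0.601 × 49.85% / 21.17% = 1.4152
β_Dray = 0.694 × 25.82% / 21.17% = 0.8464
β_Galt = 0.561 × 51.81% / 21.17% = 1.3730
β_Granby = 0.543 × 53.86% / 21.17% = 1.3815
β_P = Σ w_i β_i = 0.36×1.4152 + 0.17×0.8464 + 0.21×1.3730 + 0.26×1.3815 = 1.3009
MRP = 13.7% − 5.8% = 7.90%
E(R_P) = R_f + β_P × MRP = 5.8% + 1.3009 × 7.9% = 16.08%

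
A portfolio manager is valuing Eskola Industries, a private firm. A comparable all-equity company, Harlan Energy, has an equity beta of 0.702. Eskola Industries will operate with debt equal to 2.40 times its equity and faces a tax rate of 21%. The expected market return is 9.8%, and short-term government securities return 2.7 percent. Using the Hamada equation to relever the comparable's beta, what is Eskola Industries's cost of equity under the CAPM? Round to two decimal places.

β_L = β_U × [1 + (1 − t)(D/E)] = 0.702 × [1 + (1 − 0.21) × 2.40]
    = 0.702 × [1 + 0.79 × 2.40] = 0.702 × 2.8960 = 2.0330
MRP = 9.8% − 2.7% = 7.10%
E(R) = R_f + β_L × MRP = 2.7% + 2.0330 × 7.1% = 17.13%

17.13%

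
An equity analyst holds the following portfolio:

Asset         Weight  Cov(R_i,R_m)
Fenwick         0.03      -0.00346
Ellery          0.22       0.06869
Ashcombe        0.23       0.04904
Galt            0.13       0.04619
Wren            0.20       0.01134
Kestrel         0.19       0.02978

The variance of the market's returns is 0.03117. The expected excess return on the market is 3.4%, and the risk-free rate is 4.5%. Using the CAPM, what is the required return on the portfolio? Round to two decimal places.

β_Fenwick = -0.00346 / 0.03117 = -0.1110
β_Ellery = 0.06869 / 0.03117 = 2.2037
β_Ashcombe = 0.04904 / 0.03117 = 1.5733
β_Galt = 0.04619 / 0.03117 = 1.4819
β_Wren = 0.01134 / 0.03117 = 0.3638
β_Kestrel = 0.02978 / 0.03117 = 0.9554
β_P = Σ w_i β_i = 0.03×-0.1110 + 0.22×2.2037 + 0.23×1.5733 + 0.13×1.4819 + 0.20×0.3638 + 0.19×0.9554 = 1.2903
E(R_P) = R_f + β_P × MRP = 4.5% + 1.2903 × 3.4% = 8.89%

8.89%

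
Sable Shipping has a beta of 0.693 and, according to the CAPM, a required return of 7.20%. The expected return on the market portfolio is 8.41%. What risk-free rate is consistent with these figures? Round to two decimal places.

E(R) = R_f + β(E(R_m) − R_f) = R_f(1 − β) + β·E(R_m)
7.20% = R_f × (1 − 0.693) + 0.693 × 8.41%
7.20% = R_f × 0.307 + 5.82813%
R_f = (7.20% − 5.82813%) / 0.307 = 4.47%

4.47%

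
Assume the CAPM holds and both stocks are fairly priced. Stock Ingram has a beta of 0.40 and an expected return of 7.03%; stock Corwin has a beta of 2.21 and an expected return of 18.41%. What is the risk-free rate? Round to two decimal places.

4.52%

Both satisfy E(R) = R_f + β·MRP, so the slope of the SML is
MRP = (18.41% − 7.03%) / (2.21 − 0.40) = 11.38% / 1.81 = 6.2873%
R_f = E(R_Ingram) − β_Ingram·MRP = 7.03% − 0.40 × 6.2873% = 4.5151%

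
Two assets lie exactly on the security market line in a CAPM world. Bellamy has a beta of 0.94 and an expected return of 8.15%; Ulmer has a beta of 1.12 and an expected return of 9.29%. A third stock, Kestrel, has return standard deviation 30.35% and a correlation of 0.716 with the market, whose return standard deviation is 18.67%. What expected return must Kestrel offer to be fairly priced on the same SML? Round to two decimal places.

MRP = (9.29% − 8.15%) / (1.12 − 0.94) = 6.3333%
R_f = 8.15% − 0.94 × 6.3333% = 2.1967%
β_Kestrel = ρ·σ_i/σ_m = 0.716 × 30.35 / 18.67 = 1.1639
E(R_Kestrel) = R_f + β × MRP = 2.1967% + 1.1639 × 6.3333% = 9.57%

9.57%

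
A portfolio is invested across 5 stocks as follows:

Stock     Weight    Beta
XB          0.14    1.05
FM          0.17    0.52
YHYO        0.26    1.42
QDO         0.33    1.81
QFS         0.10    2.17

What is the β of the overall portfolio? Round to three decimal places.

1.419

β_P = Σ w_i β_i = 0.14×1.05 + 0.17×0.52 + 0.26×1.42 + 0.33×1.81 + 0.10×2.17 = 1.4189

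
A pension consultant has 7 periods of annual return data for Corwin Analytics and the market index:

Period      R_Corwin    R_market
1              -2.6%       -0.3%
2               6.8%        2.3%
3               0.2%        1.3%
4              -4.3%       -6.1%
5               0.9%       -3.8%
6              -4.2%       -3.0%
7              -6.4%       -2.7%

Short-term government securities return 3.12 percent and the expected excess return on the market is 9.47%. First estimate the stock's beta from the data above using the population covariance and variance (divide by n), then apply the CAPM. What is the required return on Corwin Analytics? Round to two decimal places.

Mean R_i = (-2.6 + 6.8 + 0.2 − 4.3 + 0.9 − 4.2 − 6.4) / 7 = -1.3714%
Mean R_m = (-0.3 + 2.3 + 1.3 − 6.1 − 3.8 − 3.0 − 2.7) / 7 = -1.7571%
Σ(R_i − R̄_i)(R_m − R̄_m) = 52.5014  ⇒  Cov = 52.5014 / 7 = 7.5002
Σ(R_m − R̄_m)² = 53.3971  ⇒  Var(R_m) = 53.3971 / 7 = 7.6282
β = Cov / Var(R_m) = 7.5002 / 7.6282 = 0.9832
E(R) = R_f + β × MRP = 3.12% + 0.9832 × 9.47% = 12.43%

12.43%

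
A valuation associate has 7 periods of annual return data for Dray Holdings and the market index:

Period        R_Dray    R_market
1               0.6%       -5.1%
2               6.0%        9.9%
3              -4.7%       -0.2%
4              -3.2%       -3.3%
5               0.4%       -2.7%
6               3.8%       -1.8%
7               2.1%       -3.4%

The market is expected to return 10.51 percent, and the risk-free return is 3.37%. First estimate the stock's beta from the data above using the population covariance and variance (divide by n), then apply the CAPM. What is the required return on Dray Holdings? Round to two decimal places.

Mean R_i = (0.6 + 6.0 − 4.7 − 3.2 + 0.4 + 3.8 + 2.1) / 7 = 0.7143%
Mean R_m = (-5.1 + 9.9 − 0.2 − 3.3 − 2.7 − 1.8 − 3.4) / 7 = -0.9429%
Σ(R_i − R̄_i)(R_m − R̄_m) = 57.4943  ⇒  Cov = 57.4943 / 7 = 8.2135
Σ(R_m − R̄_m)² = 150.8171  ⇒  Var(R_m) = 150.8171 / 7 = 21.5453
β = Cov / Var(R_m) = 8.2135 / 21.5453 = 0.3812
MRP = 10.51% − 3.37% = 7.14%
E(R) = R_f + β × MRP = 3.37% + 0.3812 × 7.14% = 6.09%

6.09%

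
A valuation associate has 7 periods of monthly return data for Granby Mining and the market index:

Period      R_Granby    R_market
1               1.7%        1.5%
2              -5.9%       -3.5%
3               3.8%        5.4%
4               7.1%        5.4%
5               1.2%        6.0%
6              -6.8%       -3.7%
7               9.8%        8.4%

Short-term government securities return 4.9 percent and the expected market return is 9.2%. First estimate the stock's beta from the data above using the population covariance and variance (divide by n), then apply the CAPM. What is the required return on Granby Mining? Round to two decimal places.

10.06%

Mean R_i = (1.7 − 5.9 + 3.8 + 7.1 + 1.2 − 6.8 + 9.8) / 7 = 1.5571%
Mean R_m = (1.5 − 3.5 + 5.4 + 5.4 + 6.0 − 3.7 + 8.4) / 7 = 2.7857%
Σ(R_i − R̄_i)(R_m − R̄_m) = 166.3757  ⇒  Cov = 166.3757 / 7 = 23.7680
Σ(R_m − R̄_m)² = 138.7486  ⇒  Var(R_m) = 138.7486 / 7 = 19.8212
β = Cov / Var(R_m) = 23.7680 / 19.8212 = 1.1991
MRP = 9.2% − 4.9% = 4.30%
E(R) = R_f + β × MRP = 4.9% + 1.1991 × 4.3% = 10.06%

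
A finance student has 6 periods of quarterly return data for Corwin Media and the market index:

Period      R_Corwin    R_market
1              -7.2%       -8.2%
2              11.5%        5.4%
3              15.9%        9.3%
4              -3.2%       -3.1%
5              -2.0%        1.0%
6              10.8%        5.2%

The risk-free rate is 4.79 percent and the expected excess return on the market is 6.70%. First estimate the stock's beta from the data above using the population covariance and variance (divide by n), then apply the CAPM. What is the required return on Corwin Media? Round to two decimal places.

14.32%

Mean R_i = (-7.2 + 11.5 + 15.9 − 3.2 − 2.0 + 10.8) / 6 = 4.3000%
Mean R_m = (-8.2 + 5.4 + 9.3 − 3.1 + 1.0 + 5.2) / 6 = 1.6000%
Σ(R_i − R̄_i)(R_m − R̄_m) = 291.8100  ⇒  Cov = 291.8100 / 6 = 48.6350
Σ(R_m − R̄_m)² = 205.1800  ⇒  Var(R_m) = 205.1800 / 6 = 34.1967
β = Cov / Var(R_m) = 48.6350 / 34.1967 = 1.4222
E(R) = R_f + β × MRP = 4.79% + 1.4222 × 6.70% = 14.32%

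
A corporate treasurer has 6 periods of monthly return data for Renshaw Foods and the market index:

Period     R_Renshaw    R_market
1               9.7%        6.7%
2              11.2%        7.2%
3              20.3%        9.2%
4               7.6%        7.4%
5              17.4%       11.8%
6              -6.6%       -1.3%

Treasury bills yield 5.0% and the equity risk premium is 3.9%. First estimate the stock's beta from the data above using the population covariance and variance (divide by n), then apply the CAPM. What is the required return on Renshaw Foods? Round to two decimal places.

Mean R_i = (9.7 + 11.2 + 20.3 + 7.6 + 17.4 − 6.6) / 6 = 9.9333%
Mean R_m = (6.7 + 7.2 + 9.2 + 7.4 + 11.8 − 1.3) / 6 = 6.8333%
Σ(R_i − R̄_i)(R_m − R̄_m) = 195.2633  ⇒  Cov = 195.2633 / 6 = 32.5439
Σ(R_m − R̄_m)² = 96.8933  ⇒  Var(R_m) = 96.8933 / 6 = 16.1489
β = Cov / Var(R_m) = 32.5439 / 16.1489 = 2.0152
E(R) = R_f + β × MRP = 5.0% + 2.0152 × 3.9% = 12.86%

12.86%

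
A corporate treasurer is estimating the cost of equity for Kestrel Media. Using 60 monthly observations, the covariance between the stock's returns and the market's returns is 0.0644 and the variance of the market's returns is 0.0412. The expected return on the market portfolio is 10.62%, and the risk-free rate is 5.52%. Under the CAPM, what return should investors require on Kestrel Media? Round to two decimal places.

β = Cov(R_i, R_m) / Var(R_m) = 0.0644 / 0.0412 = 1.5631
MRP = 10.62% − 5.52% = 5.10%
E(R) = R_f + β × MRP = 5.52% + 1.5631 × 5.10% = 13.49%

13.49%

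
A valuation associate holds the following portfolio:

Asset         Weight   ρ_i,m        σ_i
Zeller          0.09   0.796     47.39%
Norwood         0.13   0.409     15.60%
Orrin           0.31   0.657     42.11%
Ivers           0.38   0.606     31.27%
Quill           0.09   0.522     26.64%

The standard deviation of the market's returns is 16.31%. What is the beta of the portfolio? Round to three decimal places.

β_Zeller = 0.796 × 47.39% / 16.31% = 2.3128
β_Norwood = 0.409 × 15.60% / 16.31% = 0.3912
β_Orrin = 0.657 × 42.11% / 16.31% = 1.6963
β_Ivers = 0.606 × 31.27% / 16.31% = 1.1618
β_Quill = 0.522 × 26.64% / 16.31% = 0.8526
β_P = Σ w_i β_i = 0.09×2.3128 + 0.13×0.3912 + 0.31×1.6963 + 0.38×1.1618 + 0.09×0.8526 = 1.3031

1.303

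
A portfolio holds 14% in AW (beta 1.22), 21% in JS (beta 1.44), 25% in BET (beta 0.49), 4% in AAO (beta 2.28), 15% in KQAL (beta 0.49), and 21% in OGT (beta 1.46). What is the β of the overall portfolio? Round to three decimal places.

1.067

β_P = Σ w_i β_i = 0.14×1.22 + 0.21×1.44 + 0.25×0.49 + 0.04×2.28 + 0.15×0.49 + 0.21×1.46 = 1.0670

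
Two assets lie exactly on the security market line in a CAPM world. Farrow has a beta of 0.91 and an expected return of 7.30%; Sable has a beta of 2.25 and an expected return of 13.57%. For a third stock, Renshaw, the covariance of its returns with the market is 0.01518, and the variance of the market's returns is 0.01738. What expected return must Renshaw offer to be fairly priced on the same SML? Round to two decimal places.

7.13%

MRP = (13.57% − 7.30%) / (2.25 − 0.91) = 4.6791%
R_f = 7.30% − 0.91 × 4.6791% = 3.0420%
β_Renshaw = Cov / Var(R_m) = 0.01518 / 0.01738 = 0.8734
E(R_Renshaw) = R_f + β × MRP = 3.0420% + 0.8734 × 4.6791% = 7.13%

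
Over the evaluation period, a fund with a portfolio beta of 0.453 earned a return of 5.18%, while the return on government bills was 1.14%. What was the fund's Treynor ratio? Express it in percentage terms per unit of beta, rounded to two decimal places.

Treynor = (R_P − R_f) / β_P = (5.18% − 1.14%) / 0.4530 = 4.04% / 0.4530 = 8.92%

8.92%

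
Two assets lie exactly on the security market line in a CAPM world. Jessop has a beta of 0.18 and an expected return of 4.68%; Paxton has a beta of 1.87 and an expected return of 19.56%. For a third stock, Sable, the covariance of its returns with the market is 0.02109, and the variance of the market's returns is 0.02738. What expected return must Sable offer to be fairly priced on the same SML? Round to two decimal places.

9.88%

MRP = (19.56% − 4.68%) / (1.87 − 0.18) = 8.8047%
R_f = 4.68% − 0.18 × 8.8047% = 3.0952%
β_Sable = Cov / Var(R_m) = 0.02109 / 0.02738 = 0.7703
E(R_Sable) = R_f + β × MRP = 3.0952% + 0.7703 × 8.8047% = 9.88%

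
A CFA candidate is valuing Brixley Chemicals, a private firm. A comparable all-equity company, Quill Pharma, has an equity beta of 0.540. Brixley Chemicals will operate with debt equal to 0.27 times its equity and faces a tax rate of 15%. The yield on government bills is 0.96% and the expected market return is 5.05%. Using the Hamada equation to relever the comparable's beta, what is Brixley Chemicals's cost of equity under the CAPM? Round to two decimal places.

3.68%

β_L = β_U × [1 + (1 − t)(D/E)] = 0.540 × [1 + (1 − 0.15) × 0.27]
    = 0.540 × [1 + 0.85 × 0.27] = 0.540 × 1.2295 = 0.6639
MRP = 5.05% − 0.96% = 4.09%
E(R) = R_f + β_L × MRP = 0.96% + 0.6639 × 4.09% = 3.68%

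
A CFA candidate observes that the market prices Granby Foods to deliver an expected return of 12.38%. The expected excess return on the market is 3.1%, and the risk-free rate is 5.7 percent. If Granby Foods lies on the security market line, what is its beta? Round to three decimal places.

2.155

β = (E(R) − R_f) / MRP = (12.38% − 5.7%) / 3.1% = 6.68% / 3.1% = 2.155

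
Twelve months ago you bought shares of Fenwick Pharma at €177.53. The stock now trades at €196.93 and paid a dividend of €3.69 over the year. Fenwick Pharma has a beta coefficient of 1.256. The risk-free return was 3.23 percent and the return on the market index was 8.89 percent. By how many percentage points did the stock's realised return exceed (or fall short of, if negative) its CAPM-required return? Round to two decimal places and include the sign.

Realised HPR = (P1 + D1 − P0) / P0 = (196.93 + 3.69 − 177.53) / 177.53 = 23.09 / 177.53 = 13.0063%
MRP = 8.89% − 3.23% = 5.66%
CAPM required = R_f + β·MRP = 3.23% + 1.256 × 5.66% = 10.33896%
α = realised − required = 13.0063% − 10.33896% = +2.67%

+2.67%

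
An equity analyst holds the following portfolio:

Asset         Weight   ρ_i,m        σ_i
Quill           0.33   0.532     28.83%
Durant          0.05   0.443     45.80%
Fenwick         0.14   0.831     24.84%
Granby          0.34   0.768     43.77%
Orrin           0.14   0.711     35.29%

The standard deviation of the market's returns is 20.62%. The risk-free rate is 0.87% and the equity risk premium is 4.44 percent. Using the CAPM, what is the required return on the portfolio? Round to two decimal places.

β_Quill = 0.532 × 28.83% / 20.62% = 0.7438
β_Durant = 0.443 × 45.80% / 20.62% = 0.9840
β_Fenwick = 0.831 × 24.84% / 20.62% = 1.0011
β_Granby = 0.768 × 43.77% / 20.62% = 1.6302
β_Orrin = 0.711 × 35.29% / 20.62% = 1.2168
β_P = Σ w_i β_i = 0.33×0.7438 + 0.05×0.9840 + 0.14×1.0011 + 0.34×1.6302 + 0.14×1.2168 = 1.1594
E(R_P) = R_f + β_P × MRP = 0.87% + 1.1594 × 4.44% = 6.02%

6.02%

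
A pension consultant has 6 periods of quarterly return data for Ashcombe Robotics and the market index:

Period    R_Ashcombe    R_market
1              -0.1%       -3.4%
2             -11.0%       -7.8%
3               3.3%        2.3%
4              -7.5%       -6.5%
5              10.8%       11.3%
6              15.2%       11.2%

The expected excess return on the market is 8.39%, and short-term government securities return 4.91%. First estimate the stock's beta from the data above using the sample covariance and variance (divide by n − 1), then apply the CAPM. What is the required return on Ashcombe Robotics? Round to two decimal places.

Mean R_i = (-0.1 − 11.0 + 3.3 − 7.5 + 10.8 + 15.2) / 6 = 1.7833%
Mean R_m = (-3.4 − 7.8 + 2.3 − 6.5 + 11.3 + 11.2) / 6 = 1.1833%
Σ(R_i − R̄_i)(R_m − R̄_m) = 422.0983  ⇒  Cov = 422.0983 / 5 = 84.4197
Σ(R_m − R̄_m)² = 364.6683  ⇒  Var(R_m) = 364.6683 / 5 = 72.9337
β = Cov / Var(R_m) = 84.4197 / 72.9337 = 1.1575
E(R) = R_f + β × MRP = 4.91% + 1.1575 × 8.39% = 14.62%

14.62%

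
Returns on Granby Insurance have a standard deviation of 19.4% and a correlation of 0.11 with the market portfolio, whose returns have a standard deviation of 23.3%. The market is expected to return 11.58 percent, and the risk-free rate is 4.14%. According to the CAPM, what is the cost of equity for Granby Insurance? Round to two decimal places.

4.82%

β = ρ × σ_i / σ_m = 0.11 × 19.4% / 23.3% = 0.0916
MRP = 11.58% − 4.14% = 7.44%
E(R) = 4.14% + 0.0916 × 7.44% = 4.82%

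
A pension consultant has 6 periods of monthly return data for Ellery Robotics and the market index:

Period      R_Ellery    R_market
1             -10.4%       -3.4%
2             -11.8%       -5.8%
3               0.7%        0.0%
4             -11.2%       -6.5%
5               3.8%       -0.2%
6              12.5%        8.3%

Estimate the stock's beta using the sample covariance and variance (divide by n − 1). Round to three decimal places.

Mean R_i = (-10.4 − 11.8 + 0.7 − 11.2 + 3.8 + 12.5) / 6 = -2.7333%
Mean R_m = (-3.4 − 5.8 + 0.0 − 6.5 − 0.2 + 8.3) / 6 = -1.2667%
Σ(R_i − R̄_i)(R_m − R̄_m) = 258.8167  ⇒  Cov = 258.8167 / 5 = 51.7633
Σ(R_m − R̄_m)² = 146.7533  ⇒  Var(R_m) = 146.7533 / 5 = 29.3507
β = Cov / Var(R_m) = 51.7633 / 29.3507 = 1.7636

1.764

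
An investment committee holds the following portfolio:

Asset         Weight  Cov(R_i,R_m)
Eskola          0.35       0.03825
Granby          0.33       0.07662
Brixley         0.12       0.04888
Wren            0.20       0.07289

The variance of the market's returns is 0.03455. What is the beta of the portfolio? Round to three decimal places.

β_Eskola = 0.03825 / 0.03455 = 1.1071
β_Granby = 0.07662 / 0.03455 = 2.2177
β_Brixley = 0.04888 / 0.03455 = 1.4148
β_Wren = 0.07289 / 0.03455 = 2.1097
β_P = Σ w_i β_i = 0.35×1.1071 + 0.33×2.2177 + 0.12×1.4148 + 0.20×2.1097 = 1.7110

1.711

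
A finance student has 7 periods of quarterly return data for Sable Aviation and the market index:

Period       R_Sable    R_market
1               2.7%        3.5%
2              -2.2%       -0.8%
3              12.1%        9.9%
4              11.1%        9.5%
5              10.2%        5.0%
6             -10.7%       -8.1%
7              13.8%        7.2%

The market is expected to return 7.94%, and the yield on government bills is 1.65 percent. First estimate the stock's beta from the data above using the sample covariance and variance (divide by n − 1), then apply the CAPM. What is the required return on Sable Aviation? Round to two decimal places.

10.23%

Mean R_i = (2.7 − 2.2 + 12.1 + 11.1 + 10.2 − 10.7 + 13.8) / 7 = 5.2857%
Mean R_m = (3.5 − 0.8 + 9.9 + 9.5 + 5.0 − 8.1 + 7.2) / 7 = 3.7429%
Σ(R_i − R̄_i)(R_m − R̄_m) = 334.9943  ⇒  Cov = 334.9943 / 6 = 55.8324
Σ(R_m − R̄_m)² = 245.5371  ⇒  Var(R_m) = 245.5371 / 6 = 40.9229
β = Cov / Var(R_m) = 55.8324 / 40.9229 = 1.3643
MRP = 7.94% − 1.65% = 6.29%
E(R) = R_f + β × MRP = 1.65% + 1.3643 × 6.29% = 10.23%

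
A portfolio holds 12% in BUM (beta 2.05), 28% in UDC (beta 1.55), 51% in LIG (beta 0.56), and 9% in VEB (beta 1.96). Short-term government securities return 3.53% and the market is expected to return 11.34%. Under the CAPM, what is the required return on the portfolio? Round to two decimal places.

12.45%

β_P = Σ w_i β_i = 0.12×2.05 + 0.28×1.55 + 0.51×0.56 + 0.09×1.96 = 1.1420
MRP = 11.34% − 3.53% = 7.81%
E(R_P) = R_f + β_P × MRP = 3.53% + 1.1420 × 7.81% = 12.45%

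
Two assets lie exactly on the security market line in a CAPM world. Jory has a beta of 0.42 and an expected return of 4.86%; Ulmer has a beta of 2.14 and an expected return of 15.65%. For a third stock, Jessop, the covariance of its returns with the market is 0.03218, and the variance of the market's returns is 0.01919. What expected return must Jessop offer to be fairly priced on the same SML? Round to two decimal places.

MRP = (15.65% − 4.86%) / (2.14 − 0.42) = 6.2733%
R_f = 4.86% − 0.42 × 6.2733% = 2.2252%
β_Jessop = Cov / Var(R_m) = 0.03218 / 0.01919 = 1.6769
E(R_Jessop) = R_f + β × MRP = 2.2252% + 1.6769 × 6.2733% = 12.74%

12.74%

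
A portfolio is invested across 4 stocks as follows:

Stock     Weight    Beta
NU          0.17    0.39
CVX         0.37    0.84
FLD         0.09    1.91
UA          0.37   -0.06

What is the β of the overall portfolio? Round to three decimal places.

0.527

β_P = Σ w_i β_i = 0.17×0.39 + 0.37×0.84 + 0.09×1.91 + 0.37×-0.06 = 0.5268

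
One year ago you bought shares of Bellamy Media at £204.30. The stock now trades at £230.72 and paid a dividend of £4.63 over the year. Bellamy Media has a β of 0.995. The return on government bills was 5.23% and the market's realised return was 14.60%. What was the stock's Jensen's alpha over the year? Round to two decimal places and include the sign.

Realised HPR = (P1 + D1 − P0) / P0 = (230.72 + 4.63 − 204.30) / 204.30 = 31.05 / 204.30 = 15.1982%
MRP = 14.60% − 5.23% = 9.37%
CAPM required = R_f + β·MRP = 5.23% + 0.995 × 9.37% = 14.55315%
α = realised − required = 15.1982% − 14.55315% = +0.65%

+0.65%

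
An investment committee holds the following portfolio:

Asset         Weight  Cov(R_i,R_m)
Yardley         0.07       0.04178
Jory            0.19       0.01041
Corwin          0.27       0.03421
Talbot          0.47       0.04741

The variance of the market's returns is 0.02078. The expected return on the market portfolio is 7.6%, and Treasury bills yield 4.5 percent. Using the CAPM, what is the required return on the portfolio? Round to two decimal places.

9.93%

β_Yardley = 0.04178 / 0.02078 = 2.0106
β_Jory = 0.01041 / 0.02078 = 0.5010
β_Corwin = 0.03421 / 0.02078 = 1.6463
β_Talbot = 0.04741 / 0.02078 = 2.2815
β_P = Σ w_i β_i = 0.07×2.0106 + 0.19×0.5010 + 0.27×1.6463 + 0.47×2.2815 = 1.7527
MRP = 7.6% − 4.5% = 3.10%
E(R_P) = R_f + β_P × MRP = 4.5% + 1.7527 × 3.1% = 9.93%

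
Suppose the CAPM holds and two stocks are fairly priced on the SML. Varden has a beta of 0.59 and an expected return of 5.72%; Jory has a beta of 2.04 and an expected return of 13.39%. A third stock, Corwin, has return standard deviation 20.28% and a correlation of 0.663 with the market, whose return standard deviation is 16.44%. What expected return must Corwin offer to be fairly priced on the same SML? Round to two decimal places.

MRP = (13.39% − 5.72%) / (2.04 − 0.59) = 5.2897%
R_f = 5.72% − 0.59 × 5.2897% = 2.5991%
β_Corwin = ρ·σ_i/σ_m = 0.663 × 20.28 / 16.44 = 0.8179
E(R_Corwin) = R_f + β × MRP = 2.5991% + 0.8179 × 5.2897% = 6.93%

6.93%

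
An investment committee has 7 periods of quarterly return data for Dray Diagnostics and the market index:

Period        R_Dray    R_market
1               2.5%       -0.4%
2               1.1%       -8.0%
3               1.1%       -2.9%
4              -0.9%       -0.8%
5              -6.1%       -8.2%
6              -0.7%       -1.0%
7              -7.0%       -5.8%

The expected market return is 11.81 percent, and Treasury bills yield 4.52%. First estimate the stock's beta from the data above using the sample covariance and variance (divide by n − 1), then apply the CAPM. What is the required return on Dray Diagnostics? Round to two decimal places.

Mean R_i = (2.5 + 1.1 + 1.1 − 0.9 − 6.1 − 0.7 − 7.0) / 7 = -1.4286%
Mean R_m = (-0.4 − 8.0 − 2.9 − 0.8 − 8.2 − 1.0 − 5.8) / 7 = -3.8714%
Σ(R_i − R̄_i)(R_m − R̄_m) = 40.3357  ⇒  Cov = 40.3357 / 6 = 6.7226
Σ(R_m − R̄_m)² = 70.1743  ⇒  Var(R_m) = 70.1743 / 6 = 11.6957
β = Cov / Var(R_m) = 6.7226 / 11.6957 = 0.5748
MRP = 11.81% − 4.52% = 7.29%
E(R) = R_f + β × MRP = 4.52% + 0.5748 × 7.29% = 8.71%

8.71%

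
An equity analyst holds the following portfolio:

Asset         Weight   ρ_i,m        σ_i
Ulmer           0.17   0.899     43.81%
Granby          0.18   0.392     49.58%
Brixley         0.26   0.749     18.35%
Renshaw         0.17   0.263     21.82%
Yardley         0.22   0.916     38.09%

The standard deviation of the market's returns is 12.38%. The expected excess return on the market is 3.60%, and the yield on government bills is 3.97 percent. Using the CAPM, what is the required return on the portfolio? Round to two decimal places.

β_Ulmer = 0.899 × 43.81% / 12.38% = 3.1814
β_Granby = 0.392 × 49.58% / 12.38% = 1.5699
β_Brixley = 0.749 × 18.35% / 12.38% = 1.1102
β_Renshaw = 0.263 × 21.82% / 12.38% = 0.4635
β_Yardley = 0.916 × 38.09% / 12.38% = 2.8183
β_P = Σ w_i β_i = 0.17×3.1814 + 0.18×1.5699 + 0.26×1.1102 + 0.17×0.4635 + 0.22×2.8183 = 1.8109
E(R_P) = R_f + β_P × MRP = 3.97% + 1.8109 × 3.60% = 10.49%

10.49%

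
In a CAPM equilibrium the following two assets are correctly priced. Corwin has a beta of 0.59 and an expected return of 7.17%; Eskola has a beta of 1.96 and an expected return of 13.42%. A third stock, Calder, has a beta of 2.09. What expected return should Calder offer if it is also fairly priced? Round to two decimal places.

MRP (SML slope) = (13.42% − 7.17%) / (1.96 − 0.59) = 6.25% / 1.37 = 4.5620%
R_f (intercept) = 7.17% − 0.59 × 4.5620% = 4.4784%
E(R_Calder) = R_f + β × MRP = 4.4784% + 2.09 × 4.5620% = 14.01%

14.01%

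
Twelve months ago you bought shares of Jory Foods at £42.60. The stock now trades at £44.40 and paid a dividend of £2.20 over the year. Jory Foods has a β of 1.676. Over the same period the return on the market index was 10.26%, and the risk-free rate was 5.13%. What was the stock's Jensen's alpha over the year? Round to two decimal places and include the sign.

-4.34%

Realised HPR = (P1 + D1 − P0) / P0 = (44.40 + 2.20 − 42.60) / 42.60 = 4.00 / 42.60 = 9.3897%
MRP = 10.26% − 5.13% = 5.13%
CAPM required = R_f + β·MRP = 5.13% + 1.676 × 5.13% = 13.72788%
α = realised − required = 9.3897% − 13.72788% = -4.34%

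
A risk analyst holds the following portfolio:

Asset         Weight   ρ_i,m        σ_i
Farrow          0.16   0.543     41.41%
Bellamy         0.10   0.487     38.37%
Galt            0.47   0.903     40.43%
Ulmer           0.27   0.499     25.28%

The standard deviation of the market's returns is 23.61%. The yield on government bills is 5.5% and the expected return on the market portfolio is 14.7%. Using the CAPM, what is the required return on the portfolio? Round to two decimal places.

15.64%

β_Farrow = 0.543 × 41.41% / 23.61% = 0.9524
β_Bellamy = 0.487 × 38.37% / 23.61% = 0.7915
β_Galt = 0.903 × 40.43% / 23.61% = 1.5463
β_Ulmer = 0.499 × 25.28% / 23.61% = 0.5343
β_P = Σ w_i β_i = 0.16×0.9524 + 0.10×0.7915 + 0.47×1.5463 + 0.27×0.5343 = 1.1026
MRP = 14.7% − 5.5% = 9.20%
E(R_P) = R_f + β_P × MRP = 5.5% + 1.1026 × 9.2% = 15.64%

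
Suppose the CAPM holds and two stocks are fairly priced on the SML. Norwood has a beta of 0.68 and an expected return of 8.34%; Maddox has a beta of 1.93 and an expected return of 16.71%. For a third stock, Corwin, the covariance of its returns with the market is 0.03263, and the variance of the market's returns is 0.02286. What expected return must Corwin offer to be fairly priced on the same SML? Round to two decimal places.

MRP = (16.71% − 8.34%) / (1.93 − 0.68) = 6.6960%
R_f = 8.34% − 0.68 × 6.6960% = 3.7867%
β_Corwin = Cov / Var(R_m) = 0.03263 / 0.02286 = 1.4274
E(R_Corwin) = R_f + β × MRP = 3.7867% + 1.4274 × 6.6960% = 13.34%

13.34%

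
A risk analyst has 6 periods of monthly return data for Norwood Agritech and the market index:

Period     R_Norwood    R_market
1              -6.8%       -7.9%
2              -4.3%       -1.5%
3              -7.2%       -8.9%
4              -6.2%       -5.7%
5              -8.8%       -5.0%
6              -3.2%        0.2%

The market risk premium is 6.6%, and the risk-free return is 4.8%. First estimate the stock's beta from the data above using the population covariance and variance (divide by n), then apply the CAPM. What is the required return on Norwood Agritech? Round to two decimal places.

7.70%

Mean R_i = (-6.8 − 4.3 − 7.2 − 6.2 − 8.8 − 3.2) / 6 = -6.0833%
Mean R_m = (-7.9 − 1.5 − 8.9 − 5.7 − 5.0 + 0.2) / 6 = -4.8000%
Σ(R_i − R̄_i)(R_m − R̄_m) = 27.7500  ⇒  Cov = 27.7500 / 6 = 4.6250
Σ(R_m − R̄_m)² = 63.1600  ⇒  Var(R_m) = 63.1600 / 6 = 10.5267
β = Cov / Var(R_m) = 4.6250 / 10.5267 = 0.4394
E(R) = R_f + β × MRP = 4.8% + 0.4394 × 6.6% = 7.70%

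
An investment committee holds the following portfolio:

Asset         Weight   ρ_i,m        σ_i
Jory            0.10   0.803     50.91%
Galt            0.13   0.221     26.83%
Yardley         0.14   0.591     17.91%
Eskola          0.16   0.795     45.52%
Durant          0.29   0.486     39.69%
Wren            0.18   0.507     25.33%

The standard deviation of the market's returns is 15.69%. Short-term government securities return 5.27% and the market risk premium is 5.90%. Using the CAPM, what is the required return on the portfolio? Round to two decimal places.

12.80%

β_Jory = 0.803 × 50.91% / 15.69% = 2.6055
β_Galt = 0.221 × 26.83% / 15.69% = 0.3779
β_Yardley = 0.591 × 17.91% / 15.69% = 0.6746
β_Eskola = 0.795 × 45.52% / 15.69% = 2.3065
β_Durant = 0.486 × 39.69% / 15.69% = 1.2294
β_Wren = 0.507 × 25.33% / 15.69% = 0.8185
β_P = Σ w_i β_i = 0.10×2.6055 + 0.13×0.3779 + 0.14×0.6746 + 0.16×2.3065 + 0.29×1.2294 + 0.18×0.8185 = 1.2770
E(R_P) = R_f + β_P × MRP = 5.27% + 1.2770 × 5.90% = 12.80%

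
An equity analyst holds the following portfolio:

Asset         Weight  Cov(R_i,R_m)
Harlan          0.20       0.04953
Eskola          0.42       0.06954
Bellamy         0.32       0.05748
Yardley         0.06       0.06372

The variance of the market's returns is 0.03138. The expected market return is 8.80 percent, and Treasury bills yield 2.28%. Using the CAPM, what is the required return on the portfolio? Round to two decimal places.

β_Harlan = 0.04953 / 0.03138 = 1.5784
β_Eskola = 0.06954 / 0.03138 = 2.2161
β_Bellamy = 0.05748 / 0.03138 = 1.8317
β_Yardley = 0.06372 / 0.03138 = 2.0306
β_P = Σ w_i β_i = 0.20×1.5784 + 0.42×2.2161 + 0.32×1.8317 + 0.06×2.0306 = 1.9544
MRP = 8.80% − 2.28% = 6.52%
E(R_P) = R_f + β_P × MRP = 2.28% + 1.9544 × 6.52% = 15.02%

15.02%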